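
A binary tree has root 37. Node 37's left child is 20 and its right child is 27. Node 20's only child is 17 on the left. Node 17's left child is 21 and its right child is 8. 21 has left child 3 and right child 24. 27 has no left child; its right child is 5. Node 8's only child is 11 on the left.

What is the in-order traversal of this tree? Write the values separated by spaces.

3 21 24 17 11 8 20 37 27 5

In-order visits the left subtree, then the node, then the right subtree.
At 37: go left to 20.
  At 20: go left to 17.
    At 17: go left to 21.
      At 21: go left to 3.
        3 is a leaf — visit 3.
      Visit 21.
      At 21: go right to 24.
        24 is a leaf — visit 24.
    Visit 17.
    At 17: go right to 8.
      At 8: go left to 11.
        11 is a leaf — visit 11.
      Visit 8.
      At 8: no right child.
  Visit 20.
  At 20: no right child.
Visit 37.
At 37: go right to 27.
  At 27: no left child.
  Visit 27.
  At 27: go right to 5.
    5 is a leaf — visit 5.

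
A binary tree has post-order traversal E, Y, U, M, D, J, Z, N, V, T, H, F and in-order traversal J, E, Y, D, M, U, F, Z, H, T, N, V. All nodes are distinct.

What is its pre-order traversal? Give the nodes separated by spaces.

F J D Y E M U H Z T V N

The last element of post-order is the root; it splits in-order into left and right subtrees.
Root F: left subtree has 6 nodes {J, E, Y, D, M, U}, right has 5 {Z, H, T, N, V}.
  Root J: left subtree has 0 nodes { }, right has 5 {E, Y, D, M, U}.
    Root D: left subtree has 2 nodes {E, Y}, right has 2 {M, U}.
      Root Y: left subtree has 1 node {E}, right has 0 { }.
      Root M: left subtree has 0 nodes { }, right has 1 {U}.
  Root H: left subtree has 1 node {Z}, right has 3 {T, N, V}.
    Root T: left subtree has 0 nodes { }, right has 2 {N, V}.
      Root V: left subtree has 1 node {N}, right has 0 { }.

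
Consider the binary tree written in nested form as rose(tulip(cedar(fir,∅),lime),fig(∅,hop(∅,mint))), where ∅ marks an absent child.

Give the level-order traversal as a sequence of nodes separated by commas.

rose, tulip, fig, cedar, lime, hop, fir, mint

Level-order visits nodes level by level from the root, left to right within each level.
Level 0: rose
Level 1: tulip, fig
Level 2: cedar, lime, hop
Level 3: fir, mint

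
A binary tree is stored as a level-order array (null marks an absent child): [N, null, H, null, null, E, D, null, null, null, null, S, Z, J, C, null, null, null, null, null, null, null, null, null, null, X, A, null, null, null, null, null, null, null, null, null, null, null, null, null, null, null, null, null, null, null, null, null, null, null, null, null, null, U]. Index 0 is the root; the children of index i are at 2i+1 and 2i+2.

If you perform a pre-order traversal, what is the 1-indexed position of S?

4

Pre-order visits the node, then its left subtree, then its right subtree.
Visit N.
At N: no left child.
At N: go right to H.
  Visit H.
  At H: go left to E.
    Visit E.
    At E: go left to S.
      S is a leaf — visit S.
    At E: go right to Z.
      Visit Z.
      At Z: go left to X.
        X is a leaf — visit X.
      At Z: go right to A.
        Visit A.
        At A: go left to U.
          U is a leaf — visit U.
        At A: no right child.
  At H: go right to D.
    Visit D.
    At D: go left to J.
      J is a leaf — visit J.
    At D: go right to C.
      C is a leaf — visit C.
Full pre-order sequence: N, H, E, S, Z, X, A, U, D, J, C.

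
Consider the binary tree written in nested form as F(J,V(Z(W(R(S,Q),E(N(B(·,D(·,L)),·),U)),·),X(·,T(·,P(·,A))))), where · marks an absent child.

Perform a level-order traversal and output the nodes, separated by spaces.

Level-order visits nodes level by level from the root, left to right within each level.
Level 0: F
Level 1: J, V
Level 2: Z, X
Level 3: W, T
Level 4: R, E, P
Level 5: S, Q, N, U, A
Level 6: B
Level 7: D
Level 8: L

F J V Z X W T R E P S Q N U A B D L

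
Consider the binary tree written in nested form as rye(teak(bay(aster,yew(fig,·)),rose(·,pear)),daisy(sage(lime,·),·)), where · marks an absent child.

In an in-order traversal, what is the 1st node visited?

In-order visits the left subtree, then the node, then the right subtree.
At rye: go left to teak.
  At teak: go left to bay.
    At bay: go left to aster.
      aster is a leaf — visit aster.
    Visit bay.
    At bay: go right to yew.
      At yew: go left to fig.
        fig is a leaf — visit fig.
      Visit yew.
      At yew: no right child.
  Visit teak.
  At teak: go right to rose.
    At rose: no left child.
    Visit rose.
    At rose: go right to pear.
      pear is a leaf — visit pear.
Visit rye.
At rye: go right to daisy.
  At daisy: go left to sage.
    At sage: go left to lime.
      lime is a leaf — visit lime.
    Visit sage.
    At sage: no right child.
  Visit daisy.
  At daisy: no right child.
Full in-order sequence: aster, bay, fig, yew, teak, rose, pear, rye, lime, sage, daisy.

aster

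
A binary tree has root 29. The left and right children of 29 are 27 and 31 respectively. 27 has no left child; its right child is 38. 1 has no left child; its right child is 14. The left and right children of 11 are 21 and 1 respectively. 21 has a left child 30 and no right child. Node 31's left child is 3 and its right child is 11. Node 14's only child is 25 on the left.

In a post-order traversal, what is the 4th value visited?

Post-order visits the left subtree, then the right subtree, then the node.
At 29: go left to 27.
  At 27: no left child.
  At 27: go right to 38.
    38 is a leaf — visit 38.
  Visit 27.
At 29: go right to 31.
  At 31: go left to 3.
    3 is a leaf — visit 3.
  At 31: go right to 11.
    At 11: go left to 21.
      At 21: go left to 30.
        30 is a leaf — visit 30.
      At 21: no right child.
      Visit 21.
    At 11: go right to 1.
      At 1: no left child.
      At 1: go right to 14.
        At 14: go left to 25.
          25 is a leaf — visit 25.
        At 14: no right child.
        Visit 14.
      Visit 1.
    Visit 11.
  Visit 31.
Visit 29.
Full post-order sequence: 38, 27, 3, 30, 21, 25, 14, 1, 11, 31, 29.

30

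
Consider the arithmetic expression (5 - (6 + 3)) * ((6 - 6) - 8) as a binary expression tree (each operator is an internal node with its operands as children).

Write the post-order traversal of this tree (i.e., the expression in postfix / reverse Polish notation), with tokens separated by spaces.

Post-order on an expression tree gives postfix notation: for each operator, emit left operand, right operand, then the operator.

5 6 3 + - 6 6 - 8 - *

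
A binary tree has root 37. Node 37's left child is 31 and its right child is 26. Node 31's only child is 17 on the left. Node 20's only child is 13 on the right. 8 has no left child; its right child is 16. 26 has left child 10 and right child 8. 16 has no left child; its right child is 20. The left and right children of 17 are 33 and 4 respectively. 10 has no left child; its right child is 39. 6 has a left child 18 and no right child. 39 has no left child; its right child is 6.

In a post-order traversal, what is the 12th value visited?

Post-order visits the left subtree, then the right subtree, then the node.
At 37: go left to 31.
  At 31: go left to 17.
    At 17: go left to 33.
      33 is a leaf — visit 33.
    At 17: go right to 4.
      4 is a leaf — visit 4.
    Visit 17.
  At 31: no right child.
  Visit 31.
At 37: go right to 26.
  At 26: go left to 10.
    At 10: no left child.
    At 10: go right to 39.
      At 39: no left child.
      At 39: go right to 6.
        At 6: go left to 18.
          18 is a leaf — visit 18.
        At 6: no right child.
        Visit 6.
      Visit 39.
    Visit 10.
  At 26: go right to 8.
    At 8: no left child.
    At 8: go right to 16.
      At 16: no left child.
      At 16: go right to 20.
        At 20: no left child.
        At 20: go right to 13.
          13 is a leaf — visit 13.
        Visit 20.
      Visit 16.
    Visit 8.
  Visit 26.
Visit 37.
Full post-order sequence: 33, 4, 17, 31, 18, 6, 39, 10, 13, 20, 16, 8, 26, 37.

8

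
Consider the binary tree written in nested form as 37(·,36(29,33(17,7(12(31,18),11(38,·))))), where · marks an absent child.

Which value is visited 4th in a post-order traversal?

18

Post-order visits the left subtree, then the right subtree, then the node.
At 37: no left child.
At 37: go right to 36.
  At 36: go left to 29.
    29 is a leaf — visit 29.
  At 36: go right to 33.
    At 33: go left to 17.
      17 is a leaf — visit 17.
    At 33: go right to 7.
      At 7: go left to 12.
        At 12: go left to 31.
          31 is a leaf — visit 31.
        At 12: go right to 18.
          18 is a leaf — visit 18.
        Visit 12.
      At 7: go right to 11.
        At 11: go left to 38.
          38 is a leaf — visit 38.
        At 11: no right child.
        Visit 11.
      Visit 7.
    Visit 33.
  Visit 36.
Visit 37.
Full post-order sequence: 29, 17, 31, 18, 12, 38, 11, 7, 33, 36, 37.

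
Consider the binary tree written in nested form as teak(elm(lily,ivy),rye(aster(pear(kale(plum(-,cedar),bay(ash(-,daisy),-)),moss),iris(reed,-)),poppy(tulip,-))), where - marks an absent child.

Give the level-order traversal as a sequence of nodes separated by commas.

teak, elm, rye, lily, ivy, aster, poppy, pear, iris, tulip, kale, moss, reed, plum, bay, cedar, ash, daisy

Level-order visits nodes level by level from the root, left to right within each level.
Level 0: teak
Level 1: elm, rye
Level 2: lily, ivy, aster, poppy
Level 3: pear, iris, tulip
Level 4: kale, moss, reed
Level 5: plum, bay
Level 6: cedar, ash
Level 7: daisy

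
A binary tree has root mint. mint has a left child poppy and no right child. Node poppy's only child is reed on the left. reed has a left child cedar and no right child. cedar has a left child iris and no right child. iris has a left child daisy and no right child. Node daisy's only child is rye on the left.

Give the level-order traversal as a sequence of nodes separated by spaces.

Level-order visits nodes level by level from the root, left to right within each level.
Level 0: mint
Level 1: poppy
Level 2: reed
Level 3: cedar
Level 4: iris
Level 5: daisy
Level 6: rye

mint poppy reed cedar iris daisy rye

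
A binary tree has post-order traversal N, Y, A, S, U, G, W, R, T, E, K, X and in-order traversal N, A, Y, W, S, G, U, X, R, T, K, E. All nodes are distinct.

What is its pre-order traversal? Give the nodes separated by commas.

X, W, A, N, Y, G, S, U, K, T, R, E

The last element of post-order is the root; it splits in-order into left and right subtrees.
Root X: left subtree has 7 nodes {N, A, Y, W, S, G, U}, right has 4 {R, T, K, E}.
  Root W: left subtree has 3 nodes {N, A, Y}, right has 3 {S, G, U}.
    Root A: left subtree has 1 node {N}, right has 1 {Y}.
    Root G: left subtree has 1 node {S}, right has 1 {U}.
  Root K: left subtree has 2 nodes {R, T}, right has 1 {E}.
    Root T: left subtree has 1 node {R}, right has 0 { }.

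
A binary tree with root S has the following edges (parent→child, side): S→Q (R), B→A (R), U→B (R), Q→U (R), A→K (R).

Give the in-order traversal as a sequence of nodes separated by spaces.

S Q U B A K

In-order visits the left subtree, then the node, then the right subtree.
At S: no left child.
Visit S.
At S: go right to Q.
  At Q: no left child.
  Visit Q.
  At Q: go right to U.
    At U: no left child.
    Visit U.
    At U: go right to B.
      At B: no left child.
      Visit B.
      At B: go right to A.
        At A: no left child.
        Visit A.
        At A: go right to K.
          K is a leaf — visit K.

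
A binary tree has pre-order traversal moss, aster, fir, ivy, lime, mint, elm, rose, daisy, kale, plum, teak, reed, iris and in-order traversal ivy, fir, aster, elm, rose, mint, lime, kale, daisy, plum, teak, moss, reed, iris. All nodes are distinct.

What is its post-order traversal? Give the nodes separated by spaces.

ivy fir rose elm mint kale teak plum daisy lime aster iris reed moss

The first element of pre-order is the root; it splits in-order into left and right subtrees.
Root moss: left subtree has 11 nodes {ivy, fir, aster, elm, rose, mint, lime, kale, daisy, plum, teak}, right has 2 {reed, iris}.
  Root aster: left subtree has 2 nodes {ivy, fir}, right has 8 {elm, rose, mint, lime, kale, daisy, plum, teak}.
    Root fir: left subtree has 1 node {ivy}, right has 0 { }.
    Root lime: left subtree has 3 nodes {elm, rose, mint}, right has 4 {kale, daisy, plum, teak}.
      Root mint: left subtree has 2 nodes {elm, rose}, right has 0 { }.
        Root elm: left subtree has 0 nodes { }, right has 1 {rose}.
      Root daisy: left subtree has 1 node {kale}, right has 2 {plum, teak}.
        Root plum: left subtree has 0 nodes { }, right has 1 {teak}.
  Root reed: left subtree has 0 nodes { }, right has 1 {iris}.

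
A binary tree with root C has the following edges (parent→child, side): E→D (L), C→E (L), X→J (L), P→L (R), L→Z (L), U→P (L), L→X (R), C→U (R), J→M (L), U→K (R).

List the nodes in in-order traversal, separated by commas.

In-order visits the left subtree, then the node, then the right subtree.
At C: go left to E.
  At E: go left to D.
    D is a leaf — visit D.
  Visit E.
  At E: no right child.
Visit C.
At C: go right to U.
  At U: go left to P.
    At P: no left child.
    Visit P.
    At P: go right to L.
      At L: go left to Z.
        Z is a leaf — visit Z.
      Visit L.
      At L: go right to X.
        At X: go left to J.
          At J: go left to M.
            M is a leaf — visit M.
          Visit J.
          At J: no right child.
        Visit X.
        At X: no right child.
  Visit U.
  At U: go right to K.
    K is a leaf — visit K.

D, E, C, P, Z, L, M, J, X, U, K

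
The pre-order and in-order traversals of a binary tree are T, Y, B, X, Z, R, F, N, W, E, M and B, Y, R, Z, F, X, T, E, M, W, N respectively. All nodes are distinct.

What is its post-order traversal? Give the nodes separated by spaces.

The first element of pre-order is the root; it splits in-order into left and right subtrees.
Root T: left subtree has 6 nodes {B, Y, R, Z, F, X}, right has 4 {E, M, W, N}.
  Root Y: left subtree has 1 node {B}, right has 4 {R, Z, F, X}.
    Root X: left subtree has 3 nodes {R, Z, F}, right has 0 { }.
      Root Z: left subtree has 1 node {R}, right has 1 {F}.
  Root N: left subtree has 3 nodes {E, M, W}, right has 0 { }.
    Root W: left subtree has 2 nodes {E, M}, right has 0 { }.
      Root E: left subtree has 0 nodes { }, right has 1 {M}.

B R F Z X Y M E W N T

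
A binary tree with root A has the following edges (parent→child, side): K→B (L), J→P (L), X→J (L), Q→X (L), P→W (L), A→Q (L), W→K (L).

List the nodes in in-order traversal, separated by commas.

In-order visits the left subtree, then the node, then the right subtree.
At A: go left to Q.
  At Q: go left to X.
    At X: go left to J.
      At J: go left to P.
        At P: go left to W.
          At W: go left to K.
            At K: go left to B.
              B is a leaf — visit B.
            Visit K.
            At K: no right child.
          Visit W.
          At W: no right child.
        Visit P.
        At P: no right child.
      Visit J.
      At J: no right child.
    Visit X.
    At X: no right child.
  Visit Q.
  At Q: no right child.
Visit A.
At A: no right child.

B, K, W, P, J, X, Q, A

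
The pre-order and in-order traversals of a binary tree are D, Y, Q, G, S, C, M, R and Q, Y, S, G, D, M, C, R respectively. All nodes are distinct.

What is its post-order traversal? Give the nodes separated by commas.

The first element of pre-order is the root; it splits in-order into left and right subtrees.
Root D: left subtree has 4 nodes {Q, Y, S, G}, right has 3 {M, C, R}.
  Root Y: left subtree has 1 node {Q}, right has 2 {S, G}.
    Root G: left subtree has 1 node {S}, right has 0 { }.
  Root C: left subtree has 1 node {M}, right has 1 {R}.

Q, S, G, Y, M, R, C, D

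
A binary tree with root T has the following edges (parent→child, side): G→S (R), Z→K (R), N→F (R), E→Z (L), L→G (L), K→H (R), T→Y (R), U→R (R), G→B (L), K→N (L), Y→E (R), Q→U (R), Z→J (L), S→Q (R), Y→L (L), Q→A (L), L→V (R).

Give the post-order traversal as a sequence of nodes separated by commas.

B, A, R, U, Q, S, G, V, L, J, F, N, H, K, Z, E, Y, T

Post-order visits the left subtree, then the right subtree, then the node.
At T: no left child.
At T: go right to Y.
  At Y: go left to L.
    At L: go left to G.
      At G: go left to B.
        B is a leaf — visit B.
      At G: go right to S.
        At S: no left child.
        At S: go right to Q.
          At Q: go left to A.
            A is a leaf — visit A.
          At Q: go right to U.
            At U: no left child.
            At U: go right to R.
              R is a leaf — visit R.
            Visit U.
          Visit Q.
        Visit S.
      Visit G.
    At L: go right to V.
      V is a leaf — visit V.
    Visit L.
  At Y: go right to E.
    At E: go left to Z.
      At Z: go left to J.
        J is a leaf — visit J.
      At Z: go right to K.
        At K: go left to N.
          At N: no left child.
          At N: go right to F.
            F is a leaf — visit F.
          Visit N.
        At K: go right to H.
          H is a leaf — visit H.
        Visit K.
      Visit Z.
    At E: no right child.
    Visit E.
  Visit Y.
Visit T.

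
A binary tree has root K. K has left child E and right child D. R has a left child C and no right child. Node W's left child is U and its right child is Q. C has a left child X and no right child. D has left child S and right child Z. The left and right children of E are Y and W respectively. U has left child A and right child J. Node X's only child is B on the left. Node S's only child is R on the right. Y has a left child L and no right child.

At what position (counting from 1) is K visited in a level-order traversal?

Level-order visits nodes level by level from the root, left to right within each level.
Level 0: K
Level 1: E, D
Level 2: Y, W, S, Z
Level 3: L, U, Q, R
Level 4: A, J, C
Level 5: X
Level 6: B
Full level-order sequence: K, E, D, Y, W, S, Z, L, U, Q, R, A, J, C, X, B.

1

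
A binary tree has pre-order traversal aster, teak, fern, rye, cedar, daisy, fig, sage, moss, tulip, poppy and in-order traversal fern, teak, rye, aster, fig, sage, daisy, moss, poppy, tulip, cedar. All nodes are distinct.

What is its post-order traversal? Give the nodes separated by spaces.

The first element of pre-order is the root; it splits in-order into left and right subtrees.
Root aster: left subtree has 3 nodes {fern, teak, rye}, right has 7 {fig, sage, daisy, moss, poppy, tulip, cedar}.
  Root teak: left subtree has 1 node {fern}, right has 1 {rye}.
  Root cedar: left subtree has 6 nodes {fig, sage, daisy, moss, poppy, tulip}, right has 0 { }.
    Root daisy: left subtree has 2 nodes {fig, sage}, right has 3 {moss, poppy, tulip}.
      Root fig: left subtree has 0 nodes { }, right has 1 {sage}.
      Root moss: left subtree has 0 nodes { }, right has 2 {poppy, tulip}.
        Root tulip: left subtree has 1 node {poppy}, right has 0 { }.

fern rye teak sage fig poppy tulip moss daisy cedar aster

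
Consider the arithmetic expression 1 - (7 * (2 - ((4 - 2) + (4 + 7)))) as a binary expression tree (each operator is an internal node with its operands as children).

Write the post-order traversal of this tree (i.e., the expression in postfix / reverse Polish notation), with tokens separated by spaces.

Post-order on an expression tree gives postfix notation: for each operator, emit left operand, right operand, then the operator.

1 7 2 4 2 - 4 7 + + - * -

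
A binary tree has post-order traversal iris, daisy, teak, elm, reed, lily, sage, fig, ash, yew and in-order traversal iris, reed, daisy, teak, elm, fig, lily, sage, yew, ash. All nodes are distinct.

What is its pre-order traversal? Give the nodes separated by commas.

The last element of post-order is the root; it splits in-order into left and right subtrees.
Root yew: left subtree has 8 nodes {iris, reed, daisy, teak, elm, fig, lily, sage}, right has 1 {ash}.
  Root fig: left subtree has 5 nodes {iris, reed, daisy, teak, elm}, right has 2 {lily, sage}.
    Root reed: left subtree has 1 node {iris}, right has 3 {daisy, teak, elm}.
      Root elm: left subtree has 2 nodes {daisy, teak}, right has 0 { }.
        Root teak: left subtree has 1 node {daisy}, right has 0 { }.
    Root sage: left subtree has 1 node {lily}, right has 0 { }.

yew, fig, reed, iris, elm, teak, daisy, sage, lily, ash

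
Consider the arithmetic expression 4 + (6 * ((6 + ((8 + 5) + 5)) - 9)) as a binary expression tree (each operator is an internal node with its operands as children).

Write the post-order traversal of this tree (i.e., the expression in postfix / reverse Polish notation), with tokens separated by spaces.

Post-order on an expression tree gives postfix notation: for each operator, emit left operand, right operand, then the operator.

4 6 6 8 5 + 5 + + 9 - * +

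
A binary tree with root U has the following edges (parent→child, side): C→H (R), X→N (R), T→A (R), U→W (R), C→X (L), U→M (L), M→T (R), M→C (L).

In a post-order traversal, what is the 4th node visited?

Post-order visits the left subtree, then the right subtree, then the node.
At U: go left to M.
  At M: go left to C.
    At C: go left to X.
      At X: no left child.
      At X: go right to N.
        N is a leaf — visit N.
      Visit X.
    At C: go right to H.
      H is a leaf — visit H.
    Visit C.
  At M: go right to T.
    At T: no left child.
    At T: go right to A.
      A is a leaf — visit A.
    Visit T.
  Visit M.
At U: go right to W.
  W is a leaf — visit W.
Visit U.
Full post-order sequence: N, X, H, C, A, T, M, W, U.

C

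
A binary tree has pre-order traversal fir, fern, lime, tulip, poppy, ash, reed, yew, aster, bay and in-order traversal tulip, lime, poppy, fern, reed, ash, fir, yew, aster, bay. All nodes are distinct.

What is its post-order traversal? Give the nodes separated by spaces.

The first element of pre-order is the root; it splits in-order into left and right subtrees.
Root fir: left subtree has 6 nodes {tulip, lime, poppy, fern, reed, ash}, right has 3 {yew, aster, bay}.
  Root fern: left subtree has 3 nodes {tulip, lime, poppy}, right has 2 {reed, ash}.
    Root lime: left subtree has 1 node {tulip}, right has 1 {poppy}.
    Root ash: left subtree has 1 node {reed}, right has 0 { }.
  Root yew: left subtree has 0 nodes { }, right has 2 {aster, bay}.
    Root aster: left subtree has 0 nodes { }, right has 1 {bay}.

tulip poppy lime reed ash fern bay aster yew fir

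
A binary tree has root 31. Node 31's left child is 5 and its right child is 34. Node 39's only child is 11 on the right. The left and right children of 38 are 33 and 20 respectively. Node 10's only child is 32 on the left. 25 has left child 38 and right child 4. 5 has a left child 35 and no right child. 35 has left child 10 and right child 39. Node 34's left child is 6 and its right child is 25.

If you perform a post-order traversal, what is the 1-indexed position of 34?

Post-order visits the left subtree, then the right subtree, then the node.
At 31: go left to 5.
  At 5: go left to 35.
    At 35: go left to 10.
      At 10: go left to 32.
        32 is a leaf — visit 32.
      At 10: no right child.
      Visit 10.
    At 35: go right to 39.
      At 39: no left child.
      At 39: go right to 11.
        11 is a leaf — visit 11.
      Visit 39.
    Visit 35.
  At 5: no right child.
  Visit 5.
At 31: go right to 34.
  At 34: go left to 6.
    6 is a leaf — visit 6.
  At 34: go right to 25.
    At 25: go left to 38.
      At 38: go left to 33.
        33 is a leaf — visit 33.
      At 38: go right to 20.
        20 is a leaf — visit 20.
      Visit 38.
    At 25: go right to 4.
      4 is a leaf — visit 4.
    Visit 25.
  Visit 34.
Visit 31.
Full post-order sequence: 32, 10, 11, 39, 35, 5, 6, 33, 20, 38, 4, 25, 34, 31.

13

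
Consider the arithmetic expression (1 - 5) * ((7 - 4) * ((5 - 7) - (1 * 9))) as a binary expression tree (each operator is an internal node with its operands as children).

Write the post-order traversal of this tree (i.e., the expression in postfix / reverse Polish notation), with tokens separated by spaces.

1 5 - 7 4 - 5 7 - 1 9 * - * *

Post-order on an expression tree gives postfix notation: for each operator, emit left operand, right operand, then the operator.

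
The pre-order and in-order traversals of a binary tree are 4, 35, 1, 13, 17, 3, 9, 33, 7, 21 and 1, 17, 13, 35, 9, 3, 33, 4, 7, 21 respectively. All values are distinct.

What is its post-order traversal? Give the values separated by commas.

The first element of pre-order is the root; it splits in-order into left and right subtrees.
Root 4: left subtree has 7 nodes {1, 17, 13, 35, 9, 3, 33}, right has 2 {7, 21}.
  Root 35: left subtree has 3 nodes {1, 17, 13}, right has 3 {9, 3, 33}.
    Root 1: left subtree has 0 nodes { }, right has 2 {17, 13}.
      Root 13: left subtree has 1 node {17}, right has 0 { }.
    Root 3: left subtree has 1 node {9}, right has 1 {33}.
  Root 7: left subtree has 0 nodes { }, right has 1 {21}.

17, 13, 1, 9, 33, 3, 35, 21, 7, 4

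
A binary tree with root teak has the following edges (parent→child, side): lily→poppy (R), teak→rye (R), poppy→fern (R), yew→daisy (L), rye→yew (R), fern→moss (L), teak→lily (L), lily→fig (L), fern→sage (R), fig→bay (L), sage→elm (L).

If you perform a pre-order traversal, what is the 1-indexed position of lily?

Pre-order visits the node, then its left subtree, then its right subtree.
Visit teak.
At teak: go left to lily.
  Visit lily.
  At lily: go left to fig.
    Visit fig.
    At fig: go left to bay.
      bay is a leaf — visit bay.
    At fig: no right child.
  At lily: go right to poppy.
    Visit poppy.
    At poppy: no left child.
    At poppy: go right to fern.
      Visit fern.
      At fern: go left to moss.
        moss is a leaf — visit moss.
      At fern: go right to sage.
        Visit sage.
        At sage: go left to elm.
          elm is a leaf — visit elm.
        At sage: no right child.
At teak: go right to rye.
  Visit rye.
  At rye: no left child.
  At rye: go right to yew.
    Visit yew.
    At yew: go left to daisy.
      daisy is a leaf — visit daisy.
    At yew: no right child.
Full pre-order sequence: teak, lily, fig, bay, poppy, fern, moss, sage, elm, rye, yew, daisy.

2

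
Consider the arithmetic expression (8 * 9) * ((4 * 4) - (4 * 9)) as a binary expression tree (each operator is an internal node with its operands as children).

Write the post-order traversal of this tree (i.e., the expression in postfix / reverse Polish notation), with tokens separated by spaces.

Post-order on an expression tree gives postfix notation: for each operator, emit left operand, right operand, then the operator.

8 9 * 4 4 * 4 9 * - *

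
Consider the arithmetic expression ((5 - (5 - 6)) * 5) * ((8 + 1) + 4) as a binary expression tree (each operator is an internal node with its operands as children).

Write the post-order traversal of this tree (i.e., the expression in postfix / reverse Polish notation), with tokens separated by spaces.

5 5 6 - - 5 * 8 1 + 4 + *

Post-order on an expression tree gives postfix notation: for each operator, emit left operand, right operand, then the operator.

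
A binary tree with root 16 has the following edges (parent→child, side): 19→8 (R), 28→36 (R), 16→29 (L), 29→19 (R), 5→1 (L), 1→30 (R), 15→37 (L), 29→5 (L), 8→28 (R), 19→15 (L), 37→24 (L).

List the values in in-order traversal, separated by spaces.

1 30 5 29 24 37 15 19 8 28 36 16

In-order visits the left subtree, then the node, then the right subtree.
At 16: go left to 29.
  At 29: go left to 5.
    At 5: go left to 1.
      At 1: no left child.
      Visit 1.
      At 1: go right to 30.
        30 is a leaf — visit 30.
    Visit 5.
    At 5: no right child.
  Visit 29.
  At 29: go right to 19.
    At 19: go left to 15.
      At 15: go left to 37.
        At 37: go left to 24.
          24 is a leaf — visit 24.
        Visit 37.
        At 37: no right child.
      Visit 15.
      At 15: no right child.
    Visit 19.
    At 19: go right to 8.
      At 8: no left child.
      Visit 8.
      At 8: go right to 28.
        At 28: no left child.
        Visit 28.
        At 28: go right to 36.
          36 is a leaf — visit 36.
Visit 16.
At 16: no right child.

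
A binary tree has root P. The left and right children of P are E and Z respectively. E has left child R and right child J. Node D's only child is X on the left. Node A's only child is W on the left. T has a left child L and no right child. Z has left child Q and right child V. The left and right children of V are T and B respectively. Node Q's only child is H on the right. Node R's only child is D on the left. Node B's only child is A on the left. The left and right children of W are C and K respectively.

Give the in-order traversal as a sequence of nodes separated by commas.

X, D, R, E, J, P, Q, H, Z, L, T, V, C, W, K, A, B

In-order visits the left subtree, then the node, then the right subtree.
At P: go left to E.
  At E: go left to R.
    At R: go left to D.
      At D: go left to X.
        X is a leaf — visit X.
      Visit D.
      At D: no right child.
    Visit R.
    At R: no right child.
  Visit E.
  At E: go right to J.
    J is a leaf — visit J.
Visit P.
At P: go right to Z.
  At Z: go left to Q.
    At Q: no left child.
    Visit Q.
    At Q: go right to H.
      H is a leaf — visit H.
  Visit Z.
  At Z: go right to V.
    At V: go left to T.
      At T: go left to L.
        L is a leaf — visit L.
      Visit T.
      At T: no right child.
    Visit V.
    At V: go right to B.
      At B: go left to A.
        At A: go left to W.
          At W: go left to C.
            C is a leaf — visit C.
          Visit W.
          At W: go right to K.
            K is a leaf — visit K.
        Visit A.
        At A: no right child.
      Visit B.
      At B: no right child.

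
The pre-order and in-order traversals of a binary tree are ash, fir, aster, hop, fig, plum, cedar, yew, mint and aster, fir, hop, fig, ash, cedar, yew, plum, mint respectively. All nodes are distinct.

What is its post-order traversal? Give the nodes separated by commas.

aster, fig, hop, fir, yew, cedar, mint, plum, ash

The first element of pre-order is the root; it splits in-order into left and right subtrees.
Root ash: left subtree has 4 nodes {aster, fir, hop, fig}, right has 4 {cedar, yew, plum, mint}.
  Root fir: left subtree has 1 node {aster}, right has 2 {hop, fig}.
    Root hop: left subtree has 0 nodes { }, right has 1 {fig}.
  Root plum: left subtree has 2 nodes {cedar, yew}, right has 1 {mint}.
    Root cedar: left subtree has 0 nodes { }, right has 1 {yew}.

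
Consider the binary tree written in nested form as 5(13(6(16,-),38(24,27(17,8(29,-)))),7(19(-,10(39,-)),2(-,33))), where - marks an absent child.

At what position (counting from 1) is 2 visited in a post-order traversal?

14

Post-order visits the left subtree, then the right subtree, then the node.
At 5: go left to 13.
  At 13: go left to 6.
    At 6: go left to 16.
      16 is a leaf — visit 16.
    At 6: no right child.
    Visit 6.
  At 13: go right to 38.
    At 38: go left to 24.
      24 is a leaf — visit 24.
    At 38: go right to 27.
      At 27: go left to 17.
        17 is a leaf — visit 17.
      At 27: go right to 8.
        At 8: go left to 29.
          29 is a leaf — visit 29.
        At 8: no right child.
        Visit 8.
      Visit 27.
    Visit 38.
  Visit 13.
At 5: go right to 7.
  At 7: go left to 19.
    At 19: no left child.
    At 19: go right to 10.
      At 10: go left to 39.
        39 is a leaf — visit 39.
      At 10: no right child.
      Visit 10.
    Visit 19.
  At 7: go right to 2.
    At 2: no left child.
    At 2: go right to 33.
      33 is a leaf — visit 33.
    Visit 2.
  Visit 7.
Visit 5.
Full post-order sequence: 16, 6, 24, 17, 29, 8, 27, 38, 13, 39, 10, 19, 33, 2, 7, 5.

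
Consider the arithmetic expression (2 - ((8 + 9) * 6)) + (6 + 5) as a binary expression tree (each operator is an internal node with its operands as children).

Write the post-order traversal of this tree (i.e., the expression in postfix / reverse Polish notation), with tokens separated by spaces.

2 8 9 + 6 * - 6 5 + +

Post-order on an expression tree gives postfix notation: for each operator, emit left operand, right operand, then the operator.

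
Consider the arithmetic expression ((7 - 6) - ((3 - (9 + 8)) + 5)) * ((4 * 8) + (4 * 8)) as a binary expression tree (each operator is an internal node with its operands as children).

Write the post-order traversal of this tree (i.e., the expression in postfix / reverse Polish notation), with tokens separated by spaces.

Post-order on an expression tree gives postfix notation: for each operator, emit left operand, right operand, then the operator.

7 6 - 3 9 8 + - 5 + - 4 8 * 4 8 * + *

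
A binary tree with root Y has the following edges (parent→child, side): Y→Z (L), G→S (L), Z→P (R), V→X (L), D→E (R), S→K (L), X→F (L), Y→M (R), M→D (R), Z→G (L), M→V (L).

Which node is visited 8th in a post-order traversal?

V

Post-order visits the left subtree, then the right subtree, then the node.
At Y: go left to Z.
  At Z: go left to G.
    At G: go left to S.
      At S: go left to K.
        K is a leaf — visit K.
      At S: no right child.
      Visit S.
    At G: no right child.
    Visit G.
  At Z: go right to P.
    P is a leaf — visit P.
  Visit Z.
At Y: go right to M.
  At M: go left to V.
    At V: go left to X.
      At X: go left to F.
        F is a leaf — visit F.
      At X: no right child.
      Visit X.
    At V: no right child.
    Visit V.
  At M: go right to D.
    At D: no left child.
    At D: go right to E.
      E is a leaf — visit E.
    Visit D.
  Visit M.
Visit Y.
Full post-order sequence: K, S, G, P, Z, F, X, V, E, D, M, Y.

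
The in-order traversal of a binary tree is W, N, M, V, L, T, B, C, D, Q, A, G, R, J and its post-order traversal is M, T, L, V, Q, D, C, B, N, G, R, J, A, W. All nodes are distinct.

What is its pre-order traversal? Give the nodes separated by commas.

W, A, N, B, V, M, L, T, C, D, Q, J, R, G

The last element of post-order is the root; it splits in-order into left and right subtrees.
Root W: left subtree has 0 nodes { }, right has 13 {N, M, V, L, T, B, C, D, Q, A, G, R, J}.
  Root A: left subtree has 9 nodes {N, M, V, L, T, B, C, D, Q}, right has 3 {G, R, J}.
    Root N: left subtree has 0 nodes { }, right has 8 {M, V, L, T, B, C, D, Q}.
      Root B: left subtree has 4 nodes {M, V, L, T}, right has 3 {C, D, Q}.
        Root V: left subtree has 1 node {M}, right has 2 {L, T}.
          Root L: left subtree has 0 nodes { }, right has 1 {T}.
        Root C: left subtree has 0 nodes { }, right has 2 {D, Q}.
          Root D: left subtree has 0 nodes { }, right has 1 {Q}.
    Root J: left subtree has 2 nodes {G, R}, right has 0 { }.
      Root R: left subtree has 1 node {G}, right has 0 { }.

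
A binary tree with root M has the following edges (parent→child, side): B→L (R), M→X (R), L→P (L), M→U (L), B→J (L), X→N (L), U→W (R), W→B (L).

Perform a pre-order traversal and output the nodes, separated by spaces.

Pre-order visits the node, then its left subtree, then its right subtree.
Visit M.
At M: go left to U.
  Visit U.
  At U: no left child.
  At U: go right to W.
    Visit W.
    At W: go left to B.
      Visit B.
      At B: go left to J.
        J is a leaf — visit J.
      At B: go right to L.
        Visit L.
        At L: go left to P.
          P is a leaf — visit P.
        At L: no right child.
    At W: no right child.
At M: go right to X.
  Visit X.
  At X: go left to N.
    N is a leaf — visit N.
  At X: no right child.

M U W B J L P X N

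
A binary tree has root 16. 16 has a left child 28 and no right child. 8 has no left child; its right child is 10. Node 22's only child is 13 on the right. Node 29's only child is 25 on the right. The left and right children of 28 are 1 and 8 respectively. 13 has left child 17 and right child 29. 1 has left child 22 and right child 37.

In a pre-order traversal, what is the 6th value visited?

17

Pre-order visits the node, then its left subtree, then its right subtree.
Visit 16.
At 16: go left to 28.
  Visit 28.
  At 28: go left to 1.
    Visit 1.
    At 1: go left to 22.
      Visit 22.
      At 22: no left child.
      At 22: go right to 13.
        Visit 13.
        At 13: go left to 17.
          17 is a leaf — visit 17.
        At 13: go right to 29.
          Visit 29.
          At 29: no left child.
          At 29: go right to 25.
            25 is a leaf — visit 25.
    At 1: go right to 37.
      37 is a leaf — visit 37.
  At 28: go right to 8.
    Visit 8.
    At 8: no left child.
    At 8: go right to 10.
      10 is a leaf — visit 10.
At 16: no right child.
Full pre-order sequence: 16, 28, 1, 22, 13, 17, 29, 25, 37, 8, 10.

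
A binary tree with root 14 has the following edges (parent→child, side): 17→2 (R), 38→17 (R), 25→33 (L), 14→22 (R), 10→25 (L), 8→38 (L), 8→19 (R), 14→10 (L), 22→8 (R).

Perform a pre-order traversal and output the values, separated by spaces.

14 10 25 33 22 8 38 17 2 19

Pre-order visits the node, then its left subtree, then its right subtree.
Visit 14.
At 14: go left to 10.
  Visit 10.
  At 10: go left to 25.
    Visit 25.
    At 25: go left to 33.
      33 is a leaf — visit 33.
    At 25: no right child.
  At 10: no right child.
At 14: go right to 22.
  Visit 22.
  At 22: no left child.
  At 22: go right to 8.
    Visit 8.
    At 8: go left to 38.
      Visit 38.
      At 38: no left child.
      At 38: go right to 17.
        Visit 17.
        At 17: no left child.
        At 17: go right to 2.
          2 is a leaf — visit 2.
    At 8: go right to 19.
      19 is a leaf — visit 19.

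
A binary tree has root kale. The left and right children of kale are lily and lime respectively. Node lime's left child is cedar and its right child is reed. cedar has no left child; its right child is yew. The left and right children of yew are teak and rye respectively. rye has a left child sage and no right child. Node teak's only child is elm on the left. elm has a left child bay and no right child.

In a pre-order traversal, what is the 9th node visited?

Pre-order visits the node, then its left subtree, then its right subtree.
Visit kale.
At kale: go left to lily.
  lily is a leaf — visit lily.
At kale: go right to lime.
  Visit lime.
  At lime: go left to cedar.
    Visit cedar.
    At cedar: no left child.
    At cedar: go right to yew.
      Visit yew.
      At yew: go left to teak.
        Visit teak.
        At teak: go left to elm.
          Visit elm.
          At elm: go left to bay.
            bay is a leaf — visit bay.
          At elm: no right child.
        At teak: no right child.
      At yew: go right to rye.
        Visit rye.
        At rye: go left to sage.
          sage is a leaf — visit sage.
        At rye: no right child.
  At lime: go right to reed.
    reed is a leaf — visit reed.
Full pre-order sequence: kale, lily, lime, cedar, yew, teak, elm, bay, rye, sage, reed.

rye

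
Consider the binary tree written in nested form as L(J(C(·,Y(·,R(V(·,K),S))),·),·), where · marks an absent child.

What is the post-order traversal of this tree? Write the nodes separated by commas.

K, V, S, R, Y, C, J, L

Post-order visits the left subtree, then the right subtree, then the node.
At L: go left to J.
  At J: go left to C.
    At C: no left child.
    At C: go right to Y.
      At Y: no left child.
      At Y: go right to R.
        At R: go left to V.
          At V: no left child.
          At V: go right to K.
            K is a leaf — visit K.
          Visit V.
        At R: go right to S.
          S is a leaf — visit S.
        Visit R.
      Visit Y.
    Visit C.
  At J: no right child.
  Visit J.
At L: no right child.
Visit L.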